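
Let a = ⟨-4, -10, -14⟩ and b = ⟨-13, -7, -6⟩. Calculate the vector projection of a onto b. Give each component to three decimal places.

a · b = (-4)·(-13) + (-10)·(-7) + (-14)·(-6) = 52 + 70 + 84 = 206
|b|² = 169 + 49 + 36 = 254
proj_b a = (206/254) · (-13, -7, -6) ≈ (-10.543, -5.677, -4.866)

(-10.543, -5.677, -4.866)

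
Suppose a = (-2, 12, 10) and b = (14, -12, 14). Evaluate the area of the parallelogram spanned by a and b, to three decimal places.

363.186

i: 12·14 - 10·(-12) = 168 - (-120) = 288
j: 10·14 - (-2)·14 = 140 - (-28) = 168
k: (-2)·(-12) - 12·14 = 24 - 168 = -144
a × b = (288, 168, -144)
|a × b| = √(288² + 168² + (-144)²) = √131904 ≈ 363.1859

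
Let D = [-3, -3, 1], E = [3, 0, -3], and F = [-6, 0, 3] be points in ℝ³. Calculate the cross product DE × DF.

DE = (6, 3, -4)
DF = (-3, 3, 2)
i: 3·2 - (-4)·3 = 6 - (-12) = 18
j: (-4)·(-3) - 6·2 = 12 - 12 = 0
k: 6·3 - 3·(-3) = 18 - (-9) = 27
DE × DF = (18, 0, 27)

(18, 0, 27)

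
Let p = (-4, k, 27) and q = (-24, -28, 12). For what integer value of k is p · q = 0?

15

p · q = (-4)·(-24) + k·(-28) + 27·12 = 420 - 28k
Set equal to 0: -28k = -420, so k = 15.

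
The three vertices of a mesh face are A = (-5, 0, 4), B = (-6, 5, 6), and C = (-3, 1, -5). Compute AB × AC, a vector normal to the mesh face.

AB = (-1, 5, 2)
AC = (2, 1, -9)
i: 5·(-9) - 2·1 = -45 - 2 = -47
j: 2·2 - (-1)·(-9) = 4 - 9 = -5
k: (-1)·1 - 5·2 = -1 - 10 = -11
AB × AC = (-47, -5, -11)

(-47, -5, -11)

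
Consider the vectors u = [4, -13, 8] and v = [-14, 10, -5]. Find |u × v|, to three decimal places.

169.862

i: (-13)·(-5) - 8·10 = 65 - 80 = -15
j: 8·(-14) - 4·(-5) = -112 - (-20) = -92
k: 4·10 - (-13)·(-14) = 40 - 182 = -142
u × v = (-15, -92, -142)
|u × v| = √((-15)² + (-92)² + (-142)²) = √28853 ≈ 169.8617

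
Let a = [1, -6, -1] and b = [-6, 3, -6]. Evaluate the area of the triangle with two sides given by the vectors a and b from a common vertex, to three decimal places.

26.239

i: (-6)·(-6) - (-1)·3 = 36 - (-3) = 39
j: (-1)·(-6) - 1·(-6) = 6 - (-6) = 12
k: 1·3 - (-6)·(-6) = 3 - 36 = -33
a × b = (39, 12, -33)
|a × b| = √(39² + 12² + (-33)²) = √2754 ≈ 52.4786
area = ½ · 52.4786 ≈ 26.239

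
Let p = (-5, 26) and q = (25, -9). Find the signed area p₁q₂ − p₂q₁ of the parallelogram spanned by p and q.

-605

(-5)·(-9) - 26·25 = 45 - 650 = -605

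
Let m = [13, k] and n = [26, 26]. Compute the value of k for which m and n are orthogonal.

-13

m · n = 13·26 + k·26 = 338 + 26k
Set equal to 0: 26k = -338, so k = -13.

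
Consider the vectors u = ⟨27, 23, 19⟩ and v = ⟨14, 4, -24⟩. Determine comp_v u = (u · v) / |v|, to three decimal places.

u · v = 27·14 + 23·4 + 19·(-24) = 378 + 92 - 456 = 14
|v| = √(196 + 16 + 576) = √788 ≈ 28.0713
comp_v u = 14 / √788 ≈ 0.499

0.499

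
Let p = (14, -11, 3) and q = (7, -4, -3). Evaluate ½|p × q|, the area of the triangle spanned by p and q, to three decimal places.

40.109

i: (-11)·(-3) - 3·(-4) = 33 - (-12) = 45
j: 3·7 - 14·(-3) = 21 - (-42) = 63
k: 14·(-4) - (-11)·7 = -56 - (-77) = 21
p × q = (45, 63, 21)
|p × q| = √(45² + 63² + 21²) = √6435 ≈ 80.2185
area = ½ · 80.2185 ≈ 40.109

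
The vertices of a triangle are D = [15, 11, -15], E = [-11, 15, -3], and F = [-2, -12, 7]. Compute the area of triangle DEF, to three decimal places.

421.745

DE = (-26, 4, 12),  DF = (-17, -23, 22)
i: 4·22 - 12·(-23) = 88 - (-276) = 364
j: 12·(-17) - (-26)·22 = -204 - (-572) = 368
k: (-26)·(-23) - 4·(-17) = 598 - (-68) = 666
DE × DF = (364, 368, 666)
|DE × DF| = √711476 ≈ 843.4904
area = ½ · 843.4904 ≈ 421.745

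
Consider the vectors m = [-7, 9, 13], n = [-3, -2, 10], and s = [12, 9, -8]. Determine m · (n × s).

1343

n × s:
i: (-2)·(-8) - 10·9 = 16 - 90 = -74
j: 10·12 - (-3)·(-8) = 120 - 24 = 96
k: (-3)·9 - (-2)·12 = -27 - (-24) = -3
n × s = (-74, 96, -3)
m · (n × s) = (-7)·(-74) + 9·96 + 13·(-3) = 518 + 864 - 39 = 1343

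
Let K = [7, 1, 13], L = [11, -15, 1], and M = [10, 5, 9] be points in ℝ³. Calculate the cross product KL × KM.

(112, -20, 64)

KL = (4, -16, -12)
KM = (3, 4, -4)
i: (-16)·(-4) - (-12)·4 = 64 - (-48) = 112
j: (-12)·3 - 4·(-4) = -36 - (-16) = -20
k: 4·4 - (-16)·3 = 16 - (-48) = 64
KL × KM = (112, -20, 64)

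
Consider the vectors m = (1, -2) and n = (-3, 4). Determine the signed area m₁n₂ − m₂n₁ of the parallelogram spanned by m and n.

-2

1·4 - (-2)·(-3) = 4 - 6 = -2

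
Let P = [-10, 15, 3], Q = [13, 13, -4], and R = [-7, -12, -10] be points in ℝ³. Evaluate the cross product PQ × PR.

PQ = (23, -2, -7)
PR = (3, -27, -13)
i: (-2)·(-13) - (-7)·(-27) = 26 - 189 = -163
j: (-7)·3 - 23·(-13) = -21 - (-299) = 278
k: 23·(-27) - (-2)·3 = -621 - (-6) = -615
PQ × PR = (-163, 278, -615)

(-163, 278, -615)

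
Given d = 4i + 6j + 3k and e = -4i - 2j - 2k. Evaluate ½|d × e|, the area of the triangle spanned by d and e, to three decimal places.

8.775

i: 6·(-2) - 3·(-2) = -12 - (-6) = -6
j: 3·(-4) - 4·(-2) = -12 - (-8) = -4
k: 4·(-2) - 6·(-4) = -8 - (-24) = 16
d × e = (-6, -4, 16)
|d × e| = √((-6)² + (-4)² + 16²) = √308 ≈ 17.5499
area = ½ · 17.5499 ≈ 8.775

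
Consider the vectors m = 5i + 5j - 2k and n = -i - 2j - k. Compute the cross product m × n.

(-9, 7, -5)

i: 5·(-1) - (-2)·(-2) = -5 - 4 = -9
j: (-2)·(-1) - 5·(-1) = 2 - (-5) = 7
k: 5·(-2) - 5·(-1) = -10 - (-5) = -5
m × n = (-9, 7, -5)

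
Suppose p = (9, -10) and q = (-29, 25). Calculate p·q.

-511

p · q = 9·(-29) + (-10)·25 = -261 - 250 = -511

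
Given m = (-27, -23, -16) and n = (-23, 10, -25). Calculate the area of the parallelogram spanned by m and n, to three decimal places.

1128.218

i: (-23)·(-25) - (-16)·10 = 575 - (-160) = 735
j: (-16)·(-23) - (-27)·(-25) = 368 - 675 = -307
k: (-27)·10 - (-23)·(-23) = -270 - 529 = -799
m × n = (735, -307, -799)
|m × n| = √(735² + (-307)² + (-799)²) = √1272875 ≈ 1128.2176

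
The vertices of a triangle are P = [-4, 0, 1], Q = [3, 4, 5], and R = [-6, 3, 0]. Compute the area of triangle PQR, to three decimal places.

16.568

PQ = (7, 4, 4),  PR = (-2, 3, -1)
i: 4·(-1) - 4·3 = -4 - 12 = -16
j: 4·(-2) - 7·(-1) = -8 - (-7) = -1
k: 7·3 - 4·(-2) = 21 - (-8) = 29
PQ × PR = (-16, -1, 29)
|PQ × PR| = √1098 ≈ 33.1361
area = ½ · 33.1361 ≈ 16.568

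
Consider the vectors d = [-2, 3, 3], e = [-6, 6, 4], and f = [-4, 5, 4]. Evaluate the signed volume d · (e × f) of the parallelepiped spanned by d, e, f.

e × f:
i: 6·4 - 4·5 = 24 - 20 = 4
j: 4·(-4) - (-6)·4 = -16 - (-24) = 8
k: (-6)·5 - 6·(-4) = -30 - (-24) = -6
e × f = (4, 8, -6)
d · (e × f) = (-2)·4 + 3·8 + 3·(-6) = -8 + 24 - 18 = -2

-2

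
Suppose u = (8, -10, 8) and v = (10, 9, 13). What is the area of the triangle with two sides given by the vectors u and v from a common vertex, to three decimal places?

i: (-10)·13 - 8·9 = -130 - 72 = -202
j: 8·10 - 8·13 = 80 - 104 = -24
k: 8·9 - (-10)·10 = 72 - (-100) = 172
u × v = (-202, -24, 172)
|u × v| = √((-202)² + (-24)² + 172²) = √70964 ≈ 266.3907
area = ½ · 266.3907 ≈ 133.195

133.195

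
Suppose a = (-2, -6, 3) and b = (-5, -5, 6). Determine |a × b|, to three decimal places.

i: (-6)·6 - 3·(-5) = -36 - (-15) = -21
j: 3·(-5) - (-2)·6 = -15 - (-12) = -3
k: (-2)·(-5) - (-6)·(-5) = 10 - 30 = -20
a × b = (-21, -3, -20)
|a × b| = √((-21)² + (-3)² + (-20)²) = √850 ≈ 29.1548

29.155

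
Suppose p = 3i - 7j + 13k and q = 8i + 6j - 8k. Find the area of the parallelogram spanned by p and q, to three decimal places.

149.479

i: (-7)·(-8) - 13·6 = 56 - 78 = -22
j: 13·8 - 3·(-8) = 104 - (-24) = 128
k: 3·6 - (-7)·8 = 18 - (-56) = 74
p × q = (-22, 128, 74)
|p × q| = √((-22)² + 128² + 74²) = √22344 ≈ 149.4791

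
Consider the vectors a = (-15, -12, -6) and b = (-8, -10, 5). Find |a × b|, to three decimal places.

180.125

i: (-12)·5 - (-6)·(-10) = -60 - 60 = -120
j: (-6)·(-8) - (-15)·5 = 48 - (-75) = 123
k: (-15)·(-10) - (-12)·(-8) = 150 - 96 = 54
a × b = (-120, 123, 54)
|a × b| = √((-120)² + 123² + 54²) = √32445 ≈ 180.1250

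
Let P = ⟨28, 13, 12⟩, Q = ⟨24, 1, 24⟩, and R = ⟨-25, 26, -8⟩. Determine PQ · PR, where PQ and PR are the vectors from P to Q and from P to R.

PQ = Q − P = (-4, -12, 12)
PR = R − P = (-53, 13, -20)
PQ · PR = (-4)·(-53) + (-12)·13 + 12·(-20) = 212 - 156 - 240 = -184

-184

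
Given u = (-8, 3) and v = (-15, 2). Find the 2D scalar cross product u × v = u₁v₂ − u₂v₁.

29

(-8)·2 - 3·(-15) = -16 - (-45) = 29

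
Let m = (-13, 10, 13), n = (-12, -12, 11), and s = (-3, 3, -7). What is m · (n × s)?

n × s:
i: (-12)·(-7) - 11·3 = 84 - 33 = 51
j: 11·(-3) - (-12)·(-7) = -33 - 84 = -117
k: (-12)·3 - (-12)·(-3) = -36 - 36 = -72
n × s = (51, -117, -72)
m · (n × s) = (-13)·51 + 10·(-117) + 13·(-72) = -663 - 1170 - 936 = -2769

-2769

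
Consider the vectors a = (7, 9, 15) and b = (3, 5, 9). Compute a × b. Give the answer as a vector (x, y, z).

i: 9·9 - 15·5 = 81 - 75 = 6
j: 15·3 - 7·9 = 45 - 63 = -18
k: 7·5 - 9·3 = 35 - 27 = 8
a × b = (6, -18, 8)

(6, -18, 8)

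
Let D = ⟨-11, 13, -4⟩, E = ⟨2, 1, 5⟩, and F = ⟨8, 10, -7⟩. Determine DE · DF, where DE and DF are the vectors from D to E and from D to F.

DE = E − D = (13, -12, 9)
DF = F − D = (19, -3, -3)
DE · DF = 13·19 + (-12)·(-3) + 9·(-3) = 247 + 36 - 27 = 256

256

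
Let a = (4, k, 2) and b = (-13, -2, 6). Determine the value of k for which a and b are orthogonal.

-20

a · b = 4·(-13) + k·(-2) + 2·6 = -40 - 2k
Set equal to 0: -2k = 40, so k = -20.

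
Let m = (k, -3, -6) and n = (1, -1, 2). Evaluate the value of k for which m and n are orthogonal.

9

m · n = k·1 + (-3)·(-1) + (-6)·2 = -9 + 1k
Set equal to 0: 1k = 9, so k = 9.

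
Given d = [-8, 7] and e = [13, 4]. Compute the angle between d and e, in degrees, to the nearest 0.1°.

121.7

d · e = (-8)·13 + 7·4 = -104 + 28 = -76
|d|² = 64 + 49 = 113,  |d| = √113 ≈ 10.630146
|e|² = 169 + 16 = 185,  |e| = √185 ≈ 13.601471
cos θ = -76 / (10.630146 · 13.601471) ≈ -0.52564
θ = arccos(-0.52564) ≈ 121.7°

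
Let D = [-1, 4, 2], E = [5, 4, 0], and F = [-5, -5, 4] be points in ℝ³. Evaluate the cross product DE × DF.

DE = (6, 0, -2)
DF = (-4, -9, 2)
i: 0·2 - (-2)·(-9) = 0 - 18 = -18
j: (-2)·(-4) - 6·2 = 8 - 12 = -4
k: 6·(-9) - 0·(-4) = -54 - 0 = -54
DE × DF = (-18, -4, -54)

(-18, -4, -54)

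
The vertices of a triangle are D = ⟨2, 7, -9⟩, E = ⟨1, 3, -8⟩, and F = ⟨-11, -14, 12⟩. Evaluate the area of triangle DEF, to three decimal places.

DE = (-1, -4, 1),  DF = (-13, -21, 21)
i: (-4)·21 - 1·(-21) = -84 - (-21) = -63
j: 1·(-13) - (-1)·21 = -13 - (-21) = 8
k: (-1)·(-21) - (-4)·(-13) = 21 - 52 = -31
DE × DF = (-63, 8, -31)
|DE × DF| = √4994 ≈ 70.6682
area = ½ · 70.6682 ≈ 35.334

35.334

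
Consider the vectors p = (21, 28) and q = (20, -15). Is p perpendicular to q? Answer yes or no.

p · q = 21·20 + 28·(-15) = 420 - 420 = 0
Zero, so the vectors are orthogonal.

yes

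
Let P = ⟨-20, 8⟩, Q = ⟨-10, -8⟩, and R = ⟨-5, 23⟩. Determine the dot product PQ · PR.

-90

PQ = Q − P = (10, -16)
PR = R − P = (15, 15)
PQ · PR = 10·15 + (-16)·15 = 150 - 240 = -90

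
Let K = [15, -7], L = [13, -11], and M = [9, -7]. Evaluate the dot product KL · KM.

12

KL = L − K = (-2, -4)
KM = M − K = (-6, 0)
KL · KM = (-2)·(-6) + (-4)·0 = 12 + 0 = 12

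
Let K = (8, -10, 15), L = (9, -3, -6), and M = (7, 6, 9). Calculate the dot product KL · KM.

KL = L − K = (1, 7, -21)
KM = M − K = (-1, 16, -6)
KL · KM = 1·(-1) + 7·16 + (-21)·(-6) = -1 + 112 + 126 = 237

237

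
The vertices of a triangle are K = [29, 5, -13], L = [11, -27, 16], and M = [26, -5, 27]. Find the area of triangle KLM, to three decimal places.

KL = (-18, -32, 29),  KM = (-3, -10, 40)
i: (-32)·40 - 29·(-10) = -1280 - (-290) = -990
j: 29·(-3) - (-18)·40 = -87 - (-720) = 633
k: (-18)·(-10) - (-32)·(-3) = 180 - 96 = 84
KL × KM = (-990, 633, 84)
|KL × KM| = √1387845 ≈ 1178.0683
area = ½ · 1178.0683 ≈ 589.034

589.034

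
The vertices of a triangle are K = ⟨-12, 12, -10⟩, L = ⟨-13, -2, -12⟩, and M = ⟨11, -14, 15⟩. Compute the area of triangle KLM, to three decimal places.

KL = (-1, -14, -2),  KM = (23, -26, 25)
i: (-14)·25 - (-2)·(-26) = -350 - 52 = -402
j: (-2)·23 - (-1)·25 = -46 - (-25) = -21
k: (-1)·(-26) - (-14)·23 = 26 - (-322) = 348
KL × KM = (-402, -21, 348)
|KL × KM| = √283149 ≈ 532.1175
area = ½ · 532.1175 ≈ 266.059

266.059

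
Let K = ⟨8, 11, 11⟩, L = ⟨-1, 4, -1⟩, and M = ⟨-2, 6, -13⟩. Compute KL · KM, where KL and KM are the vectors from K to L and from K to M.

KL = L − K = (-9, -7, -12)
KM = M − K = (-10, -5, -24)
KL · KM = (-9)·(-10) + (-7)·(-5) + (-12)·(-24) = 90 + 35 + 288 = 413

413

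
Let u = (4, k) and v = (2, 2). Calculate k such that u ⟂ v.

-4

u · v = 4·2 + k·2 = 8 + 2k
Set equal to 0: 2k = -8, so k = -4.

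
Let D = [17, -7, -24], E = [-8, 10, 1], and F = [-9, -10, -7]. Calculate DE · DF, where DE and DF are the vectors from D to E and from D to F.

1024

DE = E − D = (-25, 17, 25)
DF = F − D = (-26, -3, 17)
DE · DF = (-25)·(-26) + 17·(-3) + 25·17 = 650 - 51 + 425 = 1024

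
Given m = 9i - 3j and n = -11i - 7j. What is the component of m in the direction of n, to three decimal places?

-5.982

m · n = 9·(-11) + (-3)·(-7) = -99 + 21 = -78
|n| = √(121 + 49) = √170 ≈ 13.0384
comp_n m = -78 / √170 ≈ -5.982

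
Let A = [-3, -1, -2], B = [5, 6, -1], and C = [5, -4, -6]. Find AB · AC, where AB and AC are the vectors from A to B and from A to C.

39

AB = B − A = (8, 7, 1)
AC = C − A = (8, -3, -4)
AB · AC = 8·8 + 7·(-3) + 1·(-4) = 64 - 21 - 4 = 39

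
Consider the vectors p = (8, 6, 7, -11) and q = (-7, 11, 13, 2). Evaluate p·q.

79

p · q = 8·(-7) + 6·11 + 7·13 + (-11)·2 = -56 + 66 + 91 - 22 = 79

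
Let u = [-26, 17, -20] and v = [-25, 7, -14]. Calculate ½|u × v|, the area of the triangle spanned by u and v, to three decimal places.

i: 17·(-14) - (-20)·7 = -238 - (-140) = -98
j: (-20)·(-25) - (-26)·(-14) = 500 - 364 = 136
k: (-26)·7 - 17·(-25) = -182 - (-425) = 243
u × v = (-98, 136, 243)
|u × v| = √((-98)² + 136² + 243²) = √87149 ≈ 295.2101
area = ½ · 295.2101 ≈ 147.605

147.605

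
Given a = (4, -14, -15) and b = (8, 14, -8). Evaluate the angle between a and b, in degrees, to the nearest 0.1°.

96.7

a · b = 4·8 + (-14)·14 + (-15)·(-8) = 32 - 196 + 120 = -44
|a|² = 16 + 196 + 225 = 437,  |a| = √437 ≈ 20.904545
|b|² = 64 + 196 + 64 = 324,  |b| = √324 ≈ 18.000000
cos θ = -44 / (20.904545 · 18.000000) ≈ -0.11693
θ = arccos(-0.11693) ≈ 96.7°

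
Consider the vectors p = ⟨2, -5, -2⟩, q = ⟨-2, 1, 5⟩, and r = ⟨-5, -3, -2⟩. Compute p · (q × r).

149

q × r:
i: 1·(-2) - 5·(-3) = -2 - (-15) = 13
j: 5·(-5) - (-2)·(-2) = -25 - 4 = -29
k: (-2)·(-3) - 1·(-5) = 6 - (-5) = 11
q × r = (13, -29, 11)
p · (q × r) = 2·13 + (-5)·(-29) + (-2)·11 = 26 + 145 - 22 = 149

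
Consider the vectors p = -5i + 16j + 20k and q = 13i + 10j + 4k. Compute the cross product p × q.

(-136, 280, -258)

i: 16·4 - 20·10 = 64 - 200 = -136
j: 20·13 - (-5)·4 = 260 - (-20) = 280
k: (-5)·10 - 16·13 = -50 - 208 = -258
p × q = (-136, 280, -258)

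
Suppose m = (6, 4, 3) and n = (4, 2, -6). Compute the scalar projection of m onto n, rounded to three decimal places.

m · n = 6·4 + 4·2 + 3·(-6) = 24 + 8 - 18 = 14
|n| = √(16 + 4 + 36) = √56 ≈ 7.4833
comp_n m = 14 / √56 ≈ 1.871

1.871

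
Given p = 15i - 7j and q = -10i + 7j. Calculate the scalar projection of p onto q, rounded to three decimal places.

p · q = 15·(-10) + (-7)·7 = -150 - 49 = -199
|q| = √(100 + 49) = √149 ≈ 12.2066
comp_q p = -199 / √149 ≈ -16.303

-16.303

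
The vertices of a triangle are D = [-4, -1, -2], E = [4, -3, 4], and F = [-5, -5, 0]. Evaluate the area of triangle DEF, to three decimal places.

22.583

DE = (8, -2, 6),  DF = (-1, -4, 2)
i: (-2)·2 - 6·(-4) = -4 - (-24) = 20
j: 6·(-1) - 8·2 = -6 - 16 = -22
k: 8·(-4) - (-2)·(-1) = -32 - 2 = -34
DE × DF = (20, -22, -34)
|DE × DF| = √2040 ≈ 45.1664
area = ½ · 45.1664 ≈ 22.583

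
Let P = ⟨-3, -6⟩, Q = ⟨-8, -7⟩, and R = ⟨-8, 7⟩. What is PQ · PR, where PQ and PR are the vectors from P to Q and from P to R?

12

PQ = Q − P = (-5, -1)
PR = R − P = (-5, 13)
PQ · PR = (-5)·(-5) + (-1)·13 = 25 - 13 = 12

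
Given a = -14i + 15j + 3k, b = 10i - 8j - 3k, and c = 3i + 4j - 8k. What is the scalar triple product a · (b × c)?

b × c:
i: (-8)·(-8) - (-3)·4 = 64 - (-12) = 76
j: (-3)·3 - 10·(-8) = -9 - (-80) = 71
k: 10·4 - (-8)·3 = 40 - (-24) = 64
b × c = (76, 71, 64)
a · (b × c) = (-14)·76 + 15·71 + 3·64 = -1064 + 1065 + 192 = 193

193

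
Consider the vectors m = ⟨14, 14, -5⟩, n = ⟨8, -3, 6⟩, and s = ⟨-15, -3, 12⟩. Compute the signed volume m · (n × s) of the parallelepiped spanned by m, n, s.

-2511

n × s:
i: (-3)·12 - 6·(-3) = -36 - (-18) = -18
j: 6·(-15) - 8·12 = -90 - 96 = -186
k: 8·(-3) - (-3)·(-15) = -24 - 45 = -69
n × s = (-18, -186, -69)
m · (n × s) = 14·(-18) + 14·(-186) + (-5)·(-69) = -252 - 2604 + 345 = -2511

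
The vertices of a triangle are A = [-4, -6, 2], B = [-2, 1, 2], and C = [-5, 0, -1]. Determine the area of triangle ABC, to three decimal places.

AB = (2, 7, 0),  AC = (-1, 6, -3)
i: 7·(-3) - 0·6 = -21 - 0 = -21
j: 0·(-1) - 2·(-3) = 0 - (-6) = 6
k: 2·6 - 7·(-1) = 12 - (-7) = 19
AB × AC = (-21, 6, 19)
|AB × AC| = √838 ≈ 28.9482
area = ½ · 28.9482 ≈ 14.474

14.474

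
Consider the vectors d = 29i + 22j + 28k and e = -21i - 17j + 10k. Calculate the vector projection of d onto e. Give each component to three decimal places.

(17.787, 14.399, -8.470)

d · e = 29·(-21) + 22·(-17) + 28·10 = -609 - 374 + 280 = -703
|e|² = 441 + 289 + 100 = 830
proj_e d = (-703/830) · (-21, -17, 10) ≈ (17.787, 14.399, -8.470)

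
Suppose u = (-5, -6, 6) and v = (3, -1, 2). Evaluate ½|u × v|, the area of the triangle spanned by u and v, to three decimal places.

18.364

i: (-6)·2 - 6·(-1) = -12 - (-6) = -6
j: 6·3 - (-5)·2 = 18 - (-10) = 28
k: (-5)·(-1) - (-6)·3 = 5 - (-18) = 23
u × v = (-6, 28, 23)
|u × v| = √((-6)² + 28² + 23²) = √1349 ≈ 36.7287
area = ½ · 36.7287 ≈ 18.364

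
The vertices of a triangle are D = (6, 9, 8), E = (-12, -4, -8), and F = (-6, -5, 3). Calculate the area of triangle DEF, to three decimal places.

DE = (-18, -13, -16),  DF = (-12, -14, -5)
i: (-13)·(-5) - (-16)·(-14) = 65 - 224 = -159
j: (-16)·(-12) - (-18)·(-5) = 192 - 90 = 102
k: (-18)·(-14) - (-13)·(-12) = 252 - 156 = 96
DE × DF = (-159, 102, 96)
|DE × DF| = √44901 ≈ 211.8986
area = ½ · 211.8986 ≈ 105.949

105.949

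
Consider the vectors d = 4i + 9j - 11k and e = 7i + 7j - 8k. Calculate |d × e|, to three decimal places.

57.228

i: 9·(-8) - (-11)·7 = -72 - (-77) = 5
j: (-11)·7 - 4·(-8) = -77 - (-32) = -45
k: 4·7 - 9·7 = 28 - 63 = -35
d × e = (5, -45, -35)
|d × e| = √(5² + (-45)² + (-35)²) = √3275 ≈ 57.2276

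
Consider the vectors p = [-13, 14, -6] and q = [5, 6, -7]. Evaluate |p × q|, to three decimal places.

200.970

i: 14·(-7) - (-6)·6 = -98 - (-36) = -62
j: (-6)·5 - (-13)·(-7) = -30 - 91 = -121
k: (-13)·6 - 14·5 = -78 - 70 = -148
p × q = (-62, -121, -148)
|p × q| = √((-62)² + (-121)² + (-148)²) = √40389 ≈ 200.9701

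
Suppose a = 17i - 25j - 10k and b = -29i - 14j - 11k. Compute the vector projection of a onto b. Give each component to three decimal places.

a · b = 17·(-29) + (-25)·(-14) + (-10)·(-11) = -493 + 350 + 110 = -33
|b|² = 841 + 196 + 121 = 1158
proj_b a = (-33/1158) · (-29, -14, -11) ≈ (0.826, 0.399, 0.313)

(0.826, 0.399, 0.313)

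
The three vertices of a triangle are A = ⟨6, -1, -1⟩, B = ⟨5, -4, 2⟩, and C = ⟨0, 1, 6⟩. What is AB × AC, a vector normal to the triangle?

(-27, -11, -20)

AB = (-1, -3, 3)
AC = (-6, 2, 7)
i: (-3)·7 - 3·2 = -21 - 6 = -27
j: 3·(-6) - (-1)·7 = -18 - (-7) = -11
k: (-1)·2 - (-3)·(-6) = -2 - 18 = -20
AB × AC = (-27, -11, -20)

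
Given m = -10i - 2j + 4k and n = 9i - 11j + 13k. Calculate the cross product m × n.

i: (-2)·13 - 4·(-11) = -26 - (-44) = 18
j: 4·9 - (-10)·13 = 36 - (-130) = 166
k: (-10)·(-11) - (-2)·9 = 110 - (-18) = 128
m × n = (18, 166, 128)

(18, 166, 128)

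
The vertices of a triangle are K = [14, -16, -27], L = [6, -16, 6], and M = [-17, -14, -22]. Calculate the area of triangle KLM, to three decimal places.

KL = (-8, 0, 33),  KM = (-31, 2, 5)
i: 0·5 - 33·2 = 0 - 66 = -66
j: 33·(-31) - (-8)·5 = -1023 - (-40) = -983
k: (-8)·2 - 0·(-31) = -16 - 0 = -16
KL × KM = (-66, -983, -16)
|KL × KM| = √970901 ≈ 985.3431
area = ½ · 985.3431 ≈ 492.672

492.672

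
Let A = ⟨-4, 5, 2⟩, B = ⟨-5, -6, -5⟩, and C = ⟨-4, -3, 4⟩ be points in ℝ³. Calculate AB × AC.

AB = (-1, -11, -7)
AC = (0, -8, 2)
i: (-11)·2 - (-7)·(-8) = -22 - 56 = -78
j: (-7)·0 - (-1)·2 = 0 - (-2) = 2
k: (-1)·(-8) - (-11)·0 = 8 - 0 = 8
AB × AC = (-78, 2, 8)

(-78, 2, 8)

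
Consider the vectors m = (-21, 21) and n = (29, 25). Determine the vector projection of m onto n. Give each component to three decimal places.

m · n = (-21)·29 + 21·25 = -609 + 525 = -84
|n|² = 841 + 625 = 1466
proj_n m = (-84/1466) · (29, 25) ≈ (-1.662, -1.432)

(-1.662, -1.432)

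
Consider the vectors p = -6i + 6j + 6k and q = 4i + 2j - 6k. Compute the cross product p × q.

i: 6·(-6) - 6·2 = -36 - 12 = -48
j: 6·4 - (-6)·(-6) = 24 - 36 = -12
k: (-6)·2 - 6·4 = -12 - 24 = -36
p × q = (-48, -12, -36)

(-48, -12, -36)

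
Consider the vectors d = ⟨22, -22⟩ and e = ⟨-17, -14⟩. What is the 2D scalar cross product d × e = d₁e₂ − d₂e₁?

22·(-14) - (-22)·(-17) = -308 - 374 = -682

-682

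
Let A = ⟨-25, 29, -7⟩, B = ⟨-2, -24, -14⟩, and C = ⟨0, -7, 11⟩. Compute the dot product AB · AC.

2357

AB = B − A = (23, -53, -7)
AC = C − A = (25, -36, 18)
AB · AC = 23·25 + (-53)·(-36) + (-7)·18 = 575 + 1908 - 126 = 2357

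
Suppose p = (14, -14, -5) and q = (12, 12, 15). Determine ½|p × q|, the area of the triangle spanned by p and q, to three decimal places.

228.197

i: (-14)·15 - (-5)·12 = -210 - (-60) = -150
j: (-5)·12 - 14·15 = -60 - 210 = -270
k: 14·12 - (-14)·12 = 168 - (-168) = 336
p × q = (-150, -270, 336)
|p × q| = √((-150)² + (-270)² + 336²) = √208296 ≈ 456.3946
area = ½ · 456.3946 ≈ 228.197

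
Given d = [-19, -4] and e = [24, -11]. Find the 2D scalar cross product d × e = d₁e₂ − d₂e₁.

305

(-19)·(-11) - (-4)·24 = 209 - (-96) = 305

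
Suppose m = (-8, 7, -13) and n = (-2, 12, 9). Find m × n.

i: 7·9 - (-13)·12 = 63 - (-156) = 219
j: (-13)·(-2) - (-8)·9 = 26 - (-72) = 98
k: (-8)·12 - 7·(-2) = -96 - (-14) = -82
m × n = (219, 98, -82)

(219, 98, -82)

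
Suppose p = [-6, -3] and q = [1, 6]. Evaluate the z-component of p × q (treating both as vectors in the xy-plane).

-33

(-6)·6 - (-3)·1 = -36 - (-3) = -33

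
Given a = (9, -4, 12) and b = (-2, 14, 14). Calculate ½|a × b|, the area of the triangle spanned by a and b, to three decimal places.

147.139

i: (-4)·14 - 12·14 = -56 - 168 = -224
j: 12·(-2) - 9·14 = -24 - 126 = -150
k: 9·14 - (-4)·(-2) = 126 - 8 = 118
a × b = (-224, -150, 118)
|a × b| = √((-224)² + (-150)² + 118²) = √86600 ≈ 294.2788
area = ½ · 294.2788 ≈ 147.139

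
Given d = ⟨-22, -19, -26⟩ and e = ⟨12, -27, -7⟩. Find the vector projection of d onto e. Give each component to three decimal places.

d · e = (-22)·12 + (-19)·(-27) + (-26)·(-7) = -264 + 513 + 182 = 431
|e|² = 144 + 729 + 49 = 922
proj_e d = (431/922) · (12, -27, -7) ≈ (5.610, -12.621, -3.272)

(5.610, -12.621, -3.272)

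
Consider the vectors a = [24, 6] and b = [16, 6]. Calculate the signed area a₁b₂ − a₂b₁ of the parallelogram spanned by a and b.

48

24·6 - 6·16 = 144 - 96 = 48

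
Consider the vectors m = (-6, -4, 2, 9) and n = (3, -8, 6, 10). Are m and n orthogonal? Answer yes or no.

m · n = (-6)·3 + (-4)·(-8) + 2·6 + 9·10 = -18 + 32 + 12 + 90 = 116
Nonzero, so the vectors are not orthogonal.

no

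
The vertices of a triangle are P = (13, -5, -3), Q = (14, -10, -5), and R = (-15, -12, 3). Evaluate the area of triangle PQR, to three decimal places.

80.692

PQ = (1, -5, -2),  PR = (-28, -7, 6)
i: (-5)·6 - (-2)·(-7) = -30 - 14 = -44
j: (-2)·(-28) - 1·6 = 56 - 6 = 50
k: 1·(-7) - (-5)·(-28) = -7 - 140 = -147
PQ × PR = (-44, 50, -147)
|PQ × PR| = √26045 ≈ 161.3846
area = ½ · 161.3846 ≈ 80.692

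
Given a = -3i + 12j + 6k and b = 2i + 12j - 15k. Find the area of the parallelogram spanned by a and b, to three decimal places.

i: 12·(-15) - 6·12 = -180 - 72 = -252
j: 6·2 - (-3)·(-15) = 12 - 45 = -33
k: (-3)·12 - 12·2 = -36 - 24 = -60
a × b = (-252, -33, -60)
|a × b| = √((-252)² + (-33)² + (-60)²) = √68193 ≈ 261.1379

261.138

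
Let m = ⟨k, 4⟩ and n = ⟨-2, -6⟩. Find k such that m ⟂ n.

m · n = k·(-2) + 4·(-6) = -24 - 2k
Set equal to 0: -2k = 24, so k = -12.

-12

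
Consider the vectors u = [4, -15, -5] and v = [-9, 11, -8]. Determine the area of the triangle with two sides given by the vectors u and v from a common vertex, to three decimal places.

105.871

i: (-15)·(-8) - (-5)·11 = 120 - (-55) = 175
j: (-5)·(-9) - 4·(-8) = 45 - (-32) = 77
k: 4·11 - (-15)·(-9) = 44 - 135 = -91
u × v = (175, 77, -91)
|u × v| = √(175² + 77² + (-91)²) = √44835 ≈ 211.7428
area = ½ · 211.7428 ≈ 105.871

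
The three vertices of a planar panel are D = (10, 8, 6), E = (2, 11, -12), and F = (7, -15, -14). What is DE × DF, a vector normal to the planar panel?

DE = (-8, 3, -18)
DF = (-3, -23, -20)
i: 3·(-20) - (-18)·(-23) = -60 - 414 = -474
j: (-18)·(-3) - (-8)·(-20) = 54 - 160 = -106
k: (-8)·(-23) - 3·(-3) = 184 - (-9) = 193
DE × DF = (-474, -106, 193)

(-474, -106, 193)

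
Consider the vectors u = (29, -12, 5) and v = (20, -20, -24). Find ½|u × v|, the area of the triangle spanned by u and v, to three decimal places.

i: (-12)·(-24) - 5·(-20) = 288 - (-100) = 388
j: 5·20 - 29·(-24) = 100 - (-696) = 796
k: 29·(-20) - (-12)·20 = -580 - (-240) = -340
u × v = (388, 796, -340)
|u × v| = √(388² + 796² + (-340)²) = √899760 ≈ 948.5568
area = ½ · 948.5568 ≈ 474.278

474.278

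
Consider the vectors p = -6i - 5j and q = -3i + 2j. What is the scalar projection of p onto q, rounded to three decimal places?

2.219

p · q = (-6)·(-3) + (-5)·2 = 18 - 10 = 8
|q| = √(9 + 4) = √13 ≈ 3.6056
comp_q p = 8 / √13 ≈ 2.219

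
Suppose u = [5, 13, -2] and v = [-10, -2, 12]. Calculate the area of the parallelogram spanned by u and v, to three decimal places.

197.747

i: 13·12 - (-2)·(-2) = 156 - 4 = 152
j: (-2)·(-10) - 5·12 = 20 - 60 = -40
k: 5·(-2) - 13·(-10) = -10 - (-130) = 120
u × v = (152, -40, 120)
|u × v| = √(152² + (-40)² + 120²) = √39104 ≈ 197.7473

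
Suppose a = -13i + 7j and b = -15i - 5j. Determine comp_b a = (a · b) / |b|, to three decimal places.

10.119

a · b = (-13)·(-15) + 7·(-5) = 195 - 35 = 160
|b| = √(225 + 25) = √250 ≈ 15.8114
comp_b a = 160 / √250 ≈ 10.119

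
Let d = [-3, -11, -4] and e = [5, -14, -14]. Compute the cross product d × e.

i: (-11)·(-14) - (-4)·(-14) = 154 - 56 = 98
j: (-4)·5 - (-3)·(-14) = -20 - 42 = -62
k: (-3)·(-14) - (-11)·5 = 42 - (-55) = 97
d × e = (98, -62, 97)

(98, -62, 97)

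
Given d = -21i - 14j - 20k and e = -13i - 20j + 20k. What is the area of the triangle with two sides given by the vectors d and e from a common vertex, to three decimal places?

i: (-14)·20 - (-20)·(-20) = -280 - 400 = -680
j: (-20)·(-13) - (-21)·20 = 260 - (-420) = 680
k: (-21)·(-20) - (-14)·(-13) = 420 - 182 = 238
d × e = (-680, 680, 238)
|d × e| = √((-680)² + 680² + 238²) = √981444 ≈ 990.6786
area = ½ · 990.6786 ≈ 495.339

495.339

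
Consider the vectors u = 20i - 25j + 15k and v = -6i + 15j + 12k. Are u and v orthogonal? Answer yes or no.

no

u · v = 20·(-6) + (-25)·15 + 15·12 = -120 - 375 + 180 = -315
Nonzero, so the vectors are not orthogonal.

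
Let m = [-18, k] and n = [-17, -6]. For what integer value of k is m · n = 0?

51

m · n = (-18)·(-17) + k·(-6) = 306 - 6k
Set equal to 0: -6k = -306, so k = 51.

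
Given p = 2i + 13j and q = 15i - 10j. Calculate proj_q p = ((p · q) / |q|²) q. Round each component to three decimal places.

p · q = 2·15 + 13·(-10) = 30 - 130 = -100
|q|² = 225 + 100 = 325
proj_q p = (-100/325) · (15, -10) ≈ (-4.615, 3.077)

(-4.615, 3.077)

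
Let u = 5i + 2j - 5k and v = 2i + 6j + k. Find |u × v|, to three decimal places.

43.875

i: 2·1 - (-5)·6 = 2 - (-30) = 32
j: (-5)·2 - 5·1 = -10 - 5 = -15
k: 5·6 - 2·2 = 30 - 4 = 26
u × v = (32, -15, 26)
|u × v| = √(32² + (-15)² + 26²) = √1925 ≈ 43.8748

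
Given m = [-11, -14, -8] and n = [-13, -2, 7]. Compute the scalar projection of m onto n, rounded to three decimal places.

m · n = (-11)·(-13) + (-14)·(-2) + (-8)·7 = 143 + 28 - 56 = 115
|n| = √(169 + 4 + 49) = √222 ≈ 14.8997
comp_n m = 115 / √222 ≈ 7.718

7.718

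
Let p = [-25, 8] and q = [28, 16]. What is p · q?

p · q = (-25)·28 + 8·16 = -700 + 128 = -572

-572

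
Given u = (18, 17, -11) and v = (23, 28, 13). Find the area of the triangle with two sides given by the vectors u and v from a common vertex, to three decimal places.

363.930

i: 17·13 - (-11)·28 = 221 - (-308) = 529
j: (-11)·23 - 18·13 = -253 - 234 = -487
k: 18·28 - 17·23 = 504 - 391 = 113
u × v = (529, -487, 113)
|u × v| = √(529² + (-487)² + 113²) = √529779 ≈ 727.8592
area = ½ · 727.8592 ≈ 363.930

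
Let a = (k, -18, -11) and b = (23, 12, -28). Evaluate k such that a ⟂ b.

a · b = k·23 + (-18)·12 + (-11)·(-28) = 92 + 23k
Set equal to 0: 23k = -92, so k = -4.

-4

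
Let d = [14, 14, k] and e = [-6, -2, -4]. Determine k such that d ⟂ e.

d · e = 14·(-6) + 14·(-2) + k·(-4) = -112 - 4k
Set equal to 0: -4k = 112, so k = -28.

-28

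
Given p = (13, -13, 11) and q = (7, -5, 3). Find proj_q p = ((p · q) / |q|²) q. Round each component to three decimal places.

p · q = 13·7 + (-13)·(-5) + 11·3 = 91 + 65 + 33 = 189
|q|² = 49 + 25 + 9 = 83
proj_q p = (189/83) · (7, -5, 3) ≈ (15.940, -11.386, 6.831)

(15.940, -11.386, 6.831)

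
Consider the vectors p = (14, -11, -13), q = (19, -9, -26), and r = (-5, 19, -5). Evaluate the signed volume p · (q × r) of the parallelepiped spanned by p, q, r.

q × r:
i: (-9)·(-5) - (-26)·19 = 45 - (-494) = 539
j: (-26)·(-5) - 19·(-5) = 130 - (-95) = 225
k: 19·19 - (-9)·(-5) = 361 - 45 = 316
q × r = (539, 225, 316)
p · (q × r) = 14·539 + (-11)·225 + (-13)·316 = 7546 - 2475 - 4108 = 963

963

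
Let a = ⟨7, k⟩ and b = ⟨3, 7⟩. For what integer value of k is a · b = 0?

a · b = 7·3 + k·7 = 21 + 7k
Set equal to 0: 7k = -21, so k = -3.

-3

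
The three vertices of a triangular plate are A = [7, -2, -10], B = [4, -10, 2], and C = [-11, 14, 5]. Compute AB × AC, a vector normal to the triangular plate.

AB = (-3, -8, 12)
AC = (-18, 16, 15)
i: (-8)·15 - 12·16 = -120 - 192 = -312
j: 12·(-18) - (-3)·15 = -216 - (-45) = -171
k: (-3)·16 - (-8)·(-18) = -48 - 144 = -192
AB × AC = (-312, -171, -192)

(-312, -171, -192)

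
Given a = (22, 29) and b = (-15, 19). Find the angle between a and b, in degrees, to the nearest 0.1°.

75.5

a · b = 22·(-15) + 29·19 = -330 + 551 = 221
|a|² = 484 + 841 = 1325,  |a| = √1325 ≈ 36.400549
|b|² = 225 + 361 = 586,  |b| = √586 ≈ 24.207437
cos θ = 221 / (36.400549 · 24.207437) ≈ 0.25080
θ = arccos(0.25080) ≈ 75.5°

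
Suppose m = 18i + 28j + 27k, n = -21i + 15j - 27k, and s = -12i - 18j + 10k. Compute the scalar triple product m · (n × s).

23970

n × s:
i: 15·10 - (-27)·(-18) = 150 - 486 = -336
j: (-27)·(-12) - (-21)·10 = 324 - (-210) = 534
k: (-21)·(-18) - 15·(-12) = 378 - (-180) = 558
n × s = (-336, 534, 558)
m · (n × s) = 18·(-336) + 28·534 + 27·558 = -6048 + 14952 + 15066 = 23970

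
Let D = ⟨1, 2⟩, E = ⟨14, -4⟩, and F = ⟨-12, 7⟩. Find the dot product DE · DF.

DE = E − D = (13, -6)
DF = F − D = (-13, 5)
DE · DF = 13·(-13) + (-6)·5 = -169 - 30 = -199

-199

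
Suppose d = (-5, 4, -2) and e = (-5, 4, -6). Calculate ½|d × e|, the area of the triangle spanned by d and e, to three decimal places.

i: 4·(-6) - (-2)·4 = -24 - (-8) = -16
j: (-2)·(-5) - (-5)·(-6) = 10 - 30 = -20
k: (-5)·4 - 4·(-5) = -20 - (-20) = 0
d × e = (-16, -20, 0)
|d × e| = √((-16)² + (-20)² + 0²) = √656 ≈ 25.6125
area = ½ · 25.6125 ≈ 12.806

12.806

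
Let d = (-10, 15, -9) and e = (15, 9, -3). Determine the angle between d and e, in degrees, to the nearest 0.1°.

d · e = (-10)·15 + 15·9 + (-9)·(-3) = -150 + 135 + 27 = 12
|d|² = 100 + 225 + 81 = 406,  |d| = √406 ≈ 20.149442
|e|² = 225 + 81 + 9 = 315,  |e| = √315 ≈ 17.748239
cos θ = 12 / (20.149442 · 17.748239) ≈ 0.03356
θ = arccos(0.03356) ≈ 88.1°

88.1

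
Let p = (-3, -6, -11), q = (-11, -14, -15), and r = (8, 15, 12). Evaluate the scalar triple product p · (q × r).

340

q × r:
i: (-14)·12 - (-15)·15 = -168 - (-225) = 57
j: (-15)·8 - (-11)·12 = -120 - (-132) = 12
k: (-11)·15 - (-14)·8 = -165 - (-112) = -53
q × r = (57, 12, -53)
p · (q × r) = (-3)·57 + (-6)·12 + (-11)·(-53) = -171 - 72 + 583 = 340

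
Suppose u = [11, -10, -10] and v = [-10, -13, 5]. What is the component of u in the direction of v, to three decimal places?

u · v = 11·(-10) + (-10)·(-13) + (-10)·5 = -110 + 130 - 50 = -30
|v| = √(100 + 169 + 25) = √294 ≈ 17.1464
comp_v u = -30 / √294 ≈ -1.750

-1.750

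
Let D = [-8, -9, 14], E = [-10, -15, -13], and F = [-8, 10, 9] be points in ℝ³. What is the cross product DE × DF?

DE = (-2, -6, -27)
DF = (0, 19, -5)
i: (-6)·(-5) - (-27)·19 = 30 - (-513) = 543
j: (-27)·0 - (-2)·(-5) = 0 - 10 = -10
k: (-2)·19 - (-6)·0 = -38 - 0 = -38
DE × DF = (543, -10, -38)

(543, -10, -38)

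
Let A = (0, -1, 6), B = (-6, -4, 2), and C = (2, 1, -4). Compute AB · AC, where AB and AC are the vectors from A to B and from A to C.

AB = B − A = (-6, -3, -4)
AC = C − A = (2, 2, -10)
AB · AC = (-6)·2 + (-3)·2 + (-4)·(-10) = -12 - 6 + 40 = 22

22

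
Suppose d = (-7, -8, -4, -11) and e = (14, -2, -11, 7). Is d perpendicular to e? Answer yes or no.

no

d · e = (-7)·14 + (-8)·(-2) + (-4)·(-11) + (-11)·7 = -98 + 16 + 44 - 77 = -115
Nonzero, so the vectors are not orthogonal.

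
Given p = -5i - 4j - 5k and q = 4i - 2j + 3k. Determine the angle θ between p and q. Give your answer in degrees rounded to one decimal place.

128.1

p · q = (-5)·4 + (-4)·(-2) + (-5)·3 = -20 + 8 - 15 = -27
|p|² = 25 + 16 + 25 = 66,  |p| = √66 ≈ 8.124038
|q|² = 16 + 4 + 9 = 29,  |q| = √29 ≈ 5.385165
cos θ = -27 / (8.124038 · 5.385165) ≈ -0.61715
θ = arccos(-0.61715) ≈ 128.1°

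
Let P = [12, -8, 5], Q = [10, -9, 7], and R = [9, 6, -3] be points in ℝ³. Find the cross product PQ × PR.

PQ = (-2, -1, 2)
PR = (-3, 14, -8)
i: (-1)·(-8) - 2·14 = 8 - 28 = -20
j: 2·(-3) - (-2)·(-8) = -6 - 16 = -22
k: (-2)·14 - (-1)·(-3) = -28 - 3 = -31
PQ × PR = (-20, -22, -31)

(-20, -22, -31)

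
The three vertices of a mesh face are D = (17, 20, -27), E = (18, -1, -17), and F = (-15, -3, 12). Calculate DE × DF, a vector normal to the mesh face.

(-589, -359, -695)

DE = (1, -21, 10)
DF = (-32, -23, 39)
i: (-21)·39 - 10·(-23) = -819 - (-230) = -589
j: 10·(-32) - 1·39 = -320 - 39 = -359
k: 1·(-23) - (-21)·(-32) = -23 - 672 = -695
DE × DF = (-589, -359, -695)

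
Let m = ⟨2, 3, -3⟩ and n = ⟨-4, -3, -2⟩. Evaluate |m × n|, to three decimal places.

i: 3·(-2) - (-3)·(-3) = -6 - 9 = -15
j: (-3)·(-4) - 2·(-2) = 12 - (-4) = 16
k: 2·(-3) - 3·(-4) = -6 - (-12) = 6
m × n = (-15, 16, 6)
|m × n| = √((-15)² + 16² + 6²) = √517 ≈ 22.7376

22.738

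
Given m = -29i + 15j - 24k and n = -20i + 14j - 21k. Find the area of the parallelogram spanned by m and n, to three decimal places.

i: 15·(-21) - (-24)·14 = -315 - (-336) = 21
j: (-24)·(-20) - (-29)·(-21) = 480 - 609 = -129
k: (-29)·14 - 15·(-20) = -406 - (-300) = -106
m × n = (21, -129, -106)
|m × n| = √(21² + (-129)² + (-106)²) = √28318 ≈ 168.2795

168.280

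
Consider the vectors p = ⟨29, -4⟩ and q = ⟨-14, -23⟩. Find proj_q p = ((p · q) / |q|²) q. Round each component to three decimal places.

(6.063, 9.961)

p · q = 29·(-14) + (-4)·(-23) = -406 + 92 = -314
|q|² = 196 + 529 = 725
proj_q p = (-314/725) · (-14, -23) ≈ (6.063, 9.961)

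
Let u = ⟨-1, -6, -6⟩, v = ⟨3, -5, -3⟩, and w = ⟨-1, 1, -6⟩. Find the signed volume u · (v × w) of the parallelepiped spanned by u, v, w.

v × w:
i: (-5)·(-6) - (-3)·1 = 30 - (-3) = 33
j: (-3)·(-1) - 3·(-6) = 3 - (-18) = 21
k: 3·1 - (-5)·(-1) = 3 - 5 = -2
v × w = (33, 21, -2)
u · (v × w) = (-1)·33 + (-6)·21 + (-6)·(-2) = -33 - 126 + 12 = -147

-147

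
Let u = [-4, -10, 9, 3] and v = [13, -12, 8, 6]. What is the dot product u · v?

158

u · v = (-4)·13 + (-10)·(-12) + 9·8 + 3·6 = -52 + 120 + 72 + 18 = 158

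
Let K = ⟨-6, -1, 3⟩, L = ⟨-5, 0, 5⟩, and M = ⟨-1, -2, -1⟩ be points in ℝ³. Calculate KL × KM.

(-2, 14, -6)

KL = (1, 1, 2)
KM = (5, -1, -4)
i: 1·(-4) - 2·(-1) = -4 - (-2) = -2
j: 2·5 - 1·(-4) = 10 - (-4) = 14
k: 1·(-1) - 1·5 = -1 - 5 = -6
KL × KM = (-2, 14, -6)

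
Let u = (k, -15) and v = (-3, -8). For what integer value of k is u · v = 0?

u · v = k·(-3) + (-15)·(-8) = 120 - 3k
Set equal to 0: -3k = -120, so k = 40.

40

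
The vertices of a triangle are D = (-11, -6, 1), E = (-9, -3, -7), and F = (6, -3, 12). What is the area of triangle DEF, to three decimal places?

86.945

DE = (2, 3, -8),  DF = (17, 3, 11)
i: 3·11 - (-8)·3 = 33 - (-24) = 57
j: (-8)·17 - 2·11 = -136 - 22 = -158
k: 2·3 - 3·17 = 6 - 51 = -45
DE × DF = (57, -158, -45)
|DE × DF| = √30238 ≈ 173.8908
area = ½ · 173.8908 ≈ 86.945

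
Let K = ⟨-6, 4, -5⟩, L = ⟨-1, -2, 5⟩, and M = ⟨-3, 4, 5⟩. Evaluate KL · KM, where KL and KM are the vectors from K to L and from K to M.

KL = L − K = (5, -6, 10)
KM = M − K = (3, 0, 10)
KL · KM = 5·3 + (-6)·0 + 10·10 = 15 + 0 + 100 = 115

115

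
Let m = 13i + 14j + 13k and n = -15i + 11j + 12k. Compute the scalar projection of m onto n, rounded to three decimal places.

m · n = 13·(-15) + 14·11 + 13·12 = -195 + 154 + 156 = 115
|n| = √(225 + 121 + 144) = √490 ≈ 22.1359
comp_n m = 115 / √490 ≈ 5.195

5.195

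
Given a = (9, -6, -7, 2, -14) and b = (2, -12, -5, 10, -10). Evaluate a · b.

a · b = 9·2 + (-6)·(-12) + (-7)·(-5) + 2·10 + (-14)·(-10) = 18 + 72 + 35 + 20 + 140 = 285

285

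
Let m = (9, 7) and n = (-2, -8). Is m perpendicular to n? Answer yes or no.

no

m · n = 9·(-2) + 7·(-8) = -18 - 56 = -74
Nonzero, so the vectors are not orthogonal.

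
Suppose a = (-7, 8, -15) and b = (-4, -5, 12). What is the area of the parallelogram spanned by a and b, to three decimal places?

i: 8·12 - (-15)·(-5) = 96 - 75 = 21
j: (-15)·(-4) - (-7)·12 = 60 - (-84) = 144
k: (-7)·(-5) - 8·(-4) = 35 - (-32) = 67
a × b = (21, 144, 67)
|a × b| = √(21² + 144² + 67²) = √25666 ≈ 160.2061

160.206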